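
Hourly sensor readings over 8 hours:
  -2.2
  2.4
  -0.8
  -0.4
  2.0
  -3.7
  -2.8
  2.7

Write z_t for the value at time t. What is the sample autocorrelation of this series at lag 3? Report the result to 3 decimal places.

Mean z̄ = (-2.2 + 2.4 − 0.8 − 0.4 + 2.0 − 3.7 − 2.8 + 2.7)/8 = -0.3500
Deviations from mean: -1.8500, 2.7500, -0.4500, -0.0500, 2.3500, -3.3500, -2.4500, 3.0500
Σ(z_t−z̄)(z_{t+3}−z̄) = (0.0925) + (6.4625) + (1.5075) + (0.1225) + (7.1675) = 15.3525
Denominator Σ(z_t−z̄)² = 43.2400
r_3 = 15.3525 / 43.2400 = 0.355

0.355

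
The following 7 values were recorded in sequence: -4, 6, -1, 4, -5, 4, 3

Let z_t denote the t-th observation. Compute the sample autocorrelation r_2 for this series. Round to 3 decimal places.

0.304

Mean z̄ = (-4 + 6 − 1 + 4 − 5 + 4 + 3)/7 = 1.0000
Deviations from mean: -5.0000, 5.0000, -2.0000, 3.0000, -6.0000, 3.0000, 2.0000
Numerator Σ_{t=1}^{5}(z_t−z̄)(z_{t+2}−z̄) = 34.0000
Denominator Σ(z_t−z̄)² = 112.0000
r_2 = 34.0000 / 112.0000 = 0.304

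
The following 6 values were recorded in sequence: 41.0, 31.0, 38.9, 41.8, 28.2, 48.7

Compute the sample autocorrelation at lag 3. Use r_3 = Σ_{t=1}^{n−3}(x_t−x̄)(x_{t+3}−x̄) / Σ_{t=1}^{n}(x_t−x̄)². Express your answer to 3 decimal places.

Mean x̄ = (41.0 + 31.0 + 38.9 + 41.8 + 28.2 + 48.7)/6 = 38.2667
Deviations from mean: 2.7333, -7.2667, 0.6333, 3.5333, -10.0667, 10.4333
Σ(x_t−x̄)(x_{t+3}−x̄) = (9.6578) + (73.1511) + (6.6078) = 89.4167
Denominator Σ(x_t−x̄)² = 283.3533
r_3 = 89.4167 / 283.3533 = 0.316

0.316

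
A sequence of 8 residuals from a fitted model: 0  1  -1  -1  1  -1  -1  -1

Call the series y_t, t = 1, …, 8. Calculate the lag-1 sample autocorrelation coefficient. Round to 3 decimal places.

-0.152

Mean ȳ = (0 + 1 − 1 − 1 + 1 − 1 − 1 − 1)/8 = -0.3750
Σ(y_t−ȳ)(y_{t+1}−ȳ) = (0.5156) + (-0.8594) + (0.3906) + (-0.8594) + (-0.8594) + (0.3906) + (0.3906) = -0.8906
Denominator Σ(y_t−ȳ)² = 5.8750
r_1 = -0.8906 / 5.8750 = -0.152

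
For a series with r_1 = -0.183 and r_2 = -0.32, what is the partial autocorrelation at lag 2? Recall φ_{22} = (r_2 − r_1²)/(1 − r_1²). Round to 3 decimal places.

φ_{22} = (r_2 − r_1²) / (1 − r_1²)
r_1² = (-0.183)² = 0.033489
Numerator = -0.32 − 0.0335 = -0.3535; denominator = 1 − 0.0335 = 0.9665
φ_{22} = -0.3535 / 0.9665 = -0.366

-0.366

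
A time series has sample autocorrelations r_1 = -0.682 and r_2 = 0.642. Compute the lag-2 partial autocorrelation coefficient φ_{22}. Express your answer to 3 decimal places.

φ_{22} = (r_2 − r_1²) / (1 − r_1²)
r_1² = (-0.682)² = 0.465124
Numerator = 0.642 − 0.4651 = 0.1769; denominator = 1 − 0.4651 = 0.5349
φ_{22} = 0.1769 / 0.5349 = 0.331

0.331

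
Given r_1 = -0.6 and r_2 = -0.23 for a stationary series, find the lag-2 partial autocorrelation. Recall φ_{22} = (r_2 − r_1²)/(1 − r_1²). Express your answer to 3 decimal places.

φ_{22} = (r_2 − r_1²) / (1 − r_1²)
r_1² = (-0.6)² = 0.36
Numerator = -0.23 − 0.3600 = -0.5900; denominator = 1 − 0.3600 = 0.6400
φ_{22} = -0.5900 / 0.6400 = -0.922

-0.922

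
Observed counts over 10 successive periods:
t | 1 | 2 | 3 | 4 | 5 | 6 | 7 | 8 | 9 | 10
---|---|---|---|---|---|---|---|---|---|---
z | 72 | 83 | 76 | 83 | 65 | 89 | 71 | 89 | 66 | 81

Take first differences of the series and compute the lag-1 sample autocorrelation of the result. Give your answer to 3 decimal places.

-0.869

First differences Δz: 11, -7, 7, -18, 24, -18, 18, -23, 15
Mean of differences = 1.0000
Numerator Σ(Δz_t−Δz̄)(Δz_{t+1}−Δz̄) = -2183.0000
Denominator Σ(Δz_t−Δz̄)² = 2512.0000
r_1(Δz) = -2183.0000 / 2512.0000 = -0.869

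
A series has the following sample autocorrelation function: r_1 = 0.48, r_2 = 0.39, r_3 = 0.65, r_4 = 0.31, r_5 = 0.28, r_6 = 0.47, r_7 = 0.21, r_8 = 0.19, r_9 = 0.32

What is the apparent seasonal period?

3

The largest autocorrelation is r_3 = 0.65; the remaining lags stay at or below 0.48. The elevated value at lag 1 (0.48), dropping to 0.39 at lag 2, reflects decaying short-term dependence rather than seasonality.
The dominant spike at lag 3 indicates a seasonal period of 3.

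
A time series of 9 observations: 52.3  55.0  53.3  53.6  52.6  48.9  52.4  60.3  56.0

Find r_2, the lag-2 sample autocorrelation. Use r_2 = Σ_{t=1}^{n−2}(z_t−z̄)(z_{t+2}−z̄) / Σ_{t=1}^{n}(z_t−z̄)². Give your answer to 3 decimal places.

Mean z̄ = (52.3 + 55.0 + 53.3 + 53.6 + 52.6 + 48.9 + 52.4 + 60.3 + 56.0)/9 = 53.8222
Σ(z_t−z̄)(z_{t+2}−z̄) = (0.7949) + (-0.2617) + (0.6383) + (1.0938) + (1.7383) + (-31.8851) + (-3.0973) = -30.9788
Denominator Σ(z_t−z̄)² = 78.4756
r_2 = -30.9788 / 78.4756 = -0.395

-0.395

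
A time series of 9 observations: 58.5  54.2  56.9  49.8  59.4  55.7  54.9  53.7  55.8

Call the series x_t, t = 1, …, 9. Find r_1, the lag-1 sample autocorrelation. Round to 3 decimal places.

Mean x̄ = (58.5 + 54.2 + 56.9 + 49.8 + 59.4 + 55.7 + 54.9 + 53.7 + 55.8)/9 = 55.4333
Numerator Σ_{t=1}^{8}(x_t−x̄)(x_{t+1}−x̄) = -34.9944
Denominator Σ(x_t−x̄)² = 64.0400
r_1 = -34.9944 / 64.0400 = -0.546

-0.546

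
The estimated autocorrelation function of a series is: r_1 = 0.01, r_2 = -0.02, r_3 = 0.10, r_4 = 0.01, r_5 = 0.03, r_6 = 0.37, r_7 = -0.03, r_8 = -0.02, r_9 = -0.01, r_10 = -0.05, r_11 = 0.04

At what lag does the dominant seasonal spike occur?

6

The largest autocorrelation is r_6 = 0.37; the remaining lags stay at or below 0.10.
The dominant spike at lag 6 indicates a seasonal period of 6.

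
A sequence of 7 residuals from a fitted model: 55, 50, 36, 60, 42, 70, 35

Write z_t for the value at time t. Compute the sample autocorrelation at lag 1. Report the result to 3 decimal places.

-0.671

Mean z̄ = (55 + 50 + 36 + 60 + 42 + 70 + 35)/7 = 49.7143
Σ(z_t−z̄)(z_{t+1}−z̄) = (1.5102) + (-3.9184) + (-141.0612) + (-79.3469) + (-156.4898) + (-298.4898) = -677.7959
Denominator Σ(z_t−z̄)² = 1009.4286
r_1 = -677.7959 / 1009.4286 = -0.671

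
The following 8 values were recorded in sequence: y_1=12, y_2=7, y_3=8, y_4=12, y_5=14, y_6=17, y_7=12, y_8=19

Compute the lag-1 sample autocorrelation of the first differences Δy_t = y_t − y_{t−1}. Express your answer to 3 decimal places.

First differences Δy: -5, 1, 4, 2, 3, -5, 7
Mean of differences = 1.0000
Numerator Σ(Δy_t−Δȳ)(Δy_{t+1}−Δȳ) = -43.0000
Denominator Σ(Δy_t−Δȳ)² = 122.0000
r_1(Δy) = -43.0000 / 122.0000 = -0.352

-0.352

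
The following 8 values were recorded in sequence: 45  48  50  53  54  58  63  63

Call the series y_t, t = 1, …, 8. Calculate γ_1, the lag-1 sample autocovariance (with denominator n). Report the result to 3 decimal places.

24.805

Mean ȳ = (45 + 48 + 50 + 53 + 54 + 58 + 63 + 63)/8 = 54.2500
Deviations: -9.2500, -6.2500, -4.2500, -1.2500, -0.2500, 3.7500, 8.7500, 8.7500
Σ_{t=1}^{7}(y_t−ȳ)(y_{t+1}−ȳ) = 198.4375
γ_1 = 198.4375 / 8 = 24.805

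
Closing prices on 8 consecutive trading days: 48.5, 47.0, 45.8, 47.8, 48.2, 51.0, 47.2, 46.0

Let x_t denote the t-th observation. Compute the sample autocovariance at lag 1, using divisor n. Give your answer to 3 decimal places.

0.186

Mean x̄ = (48.5 + 47.0 + 45.8 + 47.8 + 48.2 + 51.0 + 47.2 + 46.0)/8 = 47.6875
Σ_{t=1}^{7}(x_t−x̄)(x_{t+1}−x̄) = 1.4898
γ_1 = 1.4898 / 8 = 0.186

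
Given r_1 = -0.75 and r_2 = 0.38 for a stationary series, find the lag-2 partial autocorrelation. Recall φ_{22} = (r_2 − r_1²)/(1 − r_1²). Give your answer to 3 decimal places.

-0.417

φ_{22} = (r_2 − r_1²) / (1 − r_1²)
r_1² = (-0.75)² = 0.5625
Numerator = 0.38 − 0.5625 = -0.1825; denominator = 1 − 0.5625 = 0.4375
φ_{22} = -0.1825 / 0.4375 = -0.417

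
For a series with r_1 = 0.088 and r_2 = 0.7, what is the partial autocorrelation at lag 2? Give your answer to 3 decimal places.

0.698

φ_{22} = (r_2 − r_1²) / (1 − r_1²)
r_1² = (0.088)² = 0.007744
Numerator = 0.7 − 0.0077 = 0.6923; denominator = 1 − 0.0077 = 0.9923
φ_{22} = 0.6923 / 0.9923 = 0.698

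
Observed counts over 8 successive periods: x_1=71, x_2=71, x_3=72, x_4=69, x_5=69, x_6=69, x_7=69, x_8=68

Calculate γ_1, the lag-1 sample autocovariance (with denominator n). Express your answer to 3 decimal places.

0.711

Mean x̄ = (71 + 71 + 72 + 69 + 69 + 69 + 69 + 68)/8 = 69.7500
Σ_{t=1}^{7}(x_t−x̄)(x_{t+1}−x̄) = 5.6875
γ_1 = 5.6875 / 8 = 0.711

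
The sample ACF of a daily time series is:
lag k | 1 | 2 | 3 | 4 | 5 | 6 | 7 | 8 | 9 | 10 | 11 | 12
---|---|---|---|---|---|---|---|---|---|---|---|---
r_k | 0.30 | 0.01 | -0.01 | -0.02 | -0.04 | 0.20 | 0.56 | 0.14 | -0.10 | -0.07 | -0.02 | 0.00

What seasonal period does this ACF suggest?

The largest autocorrelation is r_7 = 0.56; the remaining lags stay at or below 0.30. The elevated value at lag 1 (0.30), dropping to 0.01 at lag 2, reflects decaying short-term dependence rather than seasonality.
The dominant spike at lag 7 indicates a seasonal period of 7.

7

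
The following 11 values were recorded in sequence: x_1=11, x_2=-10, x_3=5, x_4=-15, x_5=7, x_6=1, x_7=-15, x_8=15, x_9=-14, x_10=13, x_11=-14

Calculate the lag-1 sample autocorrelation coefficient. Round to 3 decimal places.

Mean x̄ = (11 − 10 + 5 − 15 + 7 + 1 − 15 + 15 − 14 + 13 − 14)/11 = -1.4545
Numerator Σ_{t=1}^{10}(x_t−x̄)(x_{t+1}−x̄) = -1168.0248
Denominator Σ(x_t−x̄)² = 1508.7273
r_1 = -1168.0248 / 1508.7273 = -0.774

-0.774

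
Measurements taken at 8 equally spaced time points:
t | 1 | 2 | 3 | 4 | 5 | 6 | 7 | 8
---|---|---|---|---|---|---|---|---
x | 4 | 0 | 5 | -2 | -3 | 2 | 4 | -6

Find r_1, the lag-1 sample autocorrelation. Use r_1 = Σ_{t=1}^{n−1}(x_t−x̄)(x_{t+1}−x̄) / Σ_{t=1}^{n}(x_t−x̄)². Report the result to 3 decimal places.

Mean x̄ = (4 + 0 + 5 − 2 − 3 + 2 + 4 − 6)/8 = 0.5000
Deviations from mean: 3.5000, -0.5000, 4.5000, -2.5000, -3.5000, 1.5000, 3.5000, -6.5000
Σ(x_t−x̄)(x_{t+1}−x̄) = (-1.7500) + (-2.2500) + (-11.2500) + (8.7500) + (-5.2500) + (5.2500) + (-22.7500) = -29.2500
Denominator Σ(x_t−x̄)² = 108.0000
r_1 = -29.2500 / 108.0000 = -0.271

-0.271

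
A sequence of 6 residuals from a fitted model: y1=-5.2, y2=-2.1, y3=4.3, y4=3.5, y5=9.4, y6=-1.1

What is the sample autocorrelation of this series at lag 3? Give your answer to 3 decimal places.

-0.354

Mean ȳ = (-5.2 − 2.1 + 4.3 + 3.5 + 9.4 − 1.1)/6 = 1.4667
Deviations from mean: -6.6667, -3.5667, 2.8333, 2.0333, 7.9333, -2.5667
Σ(y_t−ȳ)(y_{t+3}−ȳ) = (-13.5556) + (-28.2956) + (-7.2722) = -49.1233
Denominator Σ(y_t−ȳ)² = 138.8533
r_3 = -49.1233 / 138.8533 = -0.354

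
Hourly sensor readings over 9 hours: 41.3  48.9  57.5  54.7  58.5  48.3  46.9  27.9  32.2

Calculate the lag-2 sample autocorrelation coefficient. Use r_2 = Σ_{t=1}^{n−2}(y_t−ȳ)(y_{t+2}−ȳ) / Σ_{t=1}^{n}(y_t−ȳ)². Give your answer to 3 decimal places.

Mean ȳ = (41.3 + 48.9 + 57.5 + 54.7 + 58.5 + 48.3 + 46.9 + 27.9 + 32.2)/9 = 46.2444
Σ(y_t−ȳ)(y_{t+2}−ȳ) = (-55.6525) + (22.4542) + (137.9431) + (17.3809) + (8.0342) + (-37.7080) + (-9.2069) = 83.2449
Denominator Σ(y_t−ȳ)² = 918.3022
r_2 = 83.2449 / 918.3022 = 0.091

0.091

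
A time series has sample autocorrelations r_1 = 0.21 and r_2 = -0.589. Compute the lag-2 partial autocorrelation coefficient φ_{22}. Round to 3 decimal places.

φ_{22} = (r_2 − r_1²) / (1 − r_1²)
r_1² = (0.21)² = 0.0441
Numerator = -0.589 − 0.0441 = -0.6331; denominator = 1 − 0.0441 = 0.9559
φ_{22} = -0.6331 / 0.9559 = -0.662

-0.662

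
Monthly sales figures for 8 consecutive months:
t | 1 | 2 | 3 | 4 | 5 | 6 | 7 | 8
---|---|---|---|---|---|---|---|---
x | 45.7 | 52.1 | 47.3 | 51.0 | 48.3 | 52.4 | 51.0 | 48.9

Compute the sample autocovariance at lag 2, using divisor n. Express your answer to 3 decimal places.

Mean x̄ = (45.7 + 52.1 + 47.3 + 51.0 + 48.3 + 52.4 + 51.0 + 48.9)/8 = 49.5875
Deviations: -3.8875, 2.5125, -2.2875, 1.4125, -1.2875, 2.8125, 1.4125, -0.6875
Σ_{t=1}^{6}(x_t−x̄)(x_{t+2}−x̄) = 15.6072
γ_2 = 15.6072 / 8 = 1.951

1.951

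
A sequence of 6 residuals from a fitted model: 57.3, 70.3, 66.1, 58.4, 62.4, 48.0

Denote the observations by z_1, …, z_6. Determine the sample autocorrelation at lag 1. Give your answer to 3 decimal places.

-0.049

Mean z̄ = (57.3 + 70.3 + 66.1 + 58.4 + 62.4 + 48.0)/6 = 60.4167
Numerator Σ_{t=1}^{5}(z_t−z̄)(z_{t+1}−z̄) = -14.7203
Denominator Σ(z_t−z̄)² = 301.8683
r_1 = -14.7203 / 301.8683 = -0.049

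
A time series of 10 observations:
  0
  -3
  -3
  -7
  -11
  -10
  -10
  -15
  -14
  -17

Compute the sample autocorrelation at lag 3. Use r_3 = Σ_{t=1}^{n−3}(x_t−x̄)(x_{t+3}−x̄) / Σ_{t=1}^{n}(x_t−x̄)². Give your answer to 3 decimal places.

Mean x̄ = (0 − 3 − 3 − 7 − 11 − 10 − 10 − 15 − 14 − 17)/10 = -9.0000
Σ(x_t−x̄)(x_{t+3}−x̄) = (18.0000) + (-12.0000) + (-6.0000) + (-2.0000) + (12.0000) + (5.0000) + (8.0000) = 23.0000
Denominator Σ(x_t−x̄)² = 288.0000
r_3 = 23.0000 / 288.0000 = 0.080

0.080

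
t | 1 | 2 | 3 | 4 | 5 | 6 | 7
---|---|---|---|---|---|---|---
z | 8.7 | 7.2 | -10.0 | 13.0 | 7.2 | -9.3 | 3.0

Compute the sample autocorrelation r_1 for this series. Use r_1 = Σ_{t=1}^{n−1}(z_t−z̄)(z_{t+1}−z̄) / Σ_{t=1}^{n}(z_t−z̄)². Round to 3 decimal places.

Mean z̄ = (8.7 + 7.2 − 10.0 + 13.0 + 7.2 − 9.3 + 3.0)/7 = 2.8286
Deviations from mean: 5.8714, 4.3714, -12.8286, 10.1714, 4.3714, -12.1286, 0.1714
Numerator Σ_{t=1}^{6}(z_t−z̄)(z_{t+1}−z̄) = -171.5322
Denominator Σ(z_t−z̄)² = 487.8543
r_1 = -171.5322 / 487.8543 = -0.352

-0.352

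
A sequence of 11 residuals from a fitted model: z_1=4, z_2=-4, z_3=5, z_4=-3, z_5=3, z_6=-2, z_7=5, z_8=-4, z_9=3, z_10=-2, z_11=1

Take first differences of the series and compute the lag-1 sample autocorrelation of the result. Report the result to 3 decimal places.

First differences Δz: -8, 9, -8, 6, -5, 7, -9, 7, -5, 3
Mean of differences = -0.3000
Numerator Σ(Δz_t−Δz̄)(Δz_{t+1}−Δz̄) = -432.4900
Denominator Σ(Δz_t−Δz̄)² = 482.1000
r_1(Δz) = -432.4900 / 482.1000 = -0.897

-0.897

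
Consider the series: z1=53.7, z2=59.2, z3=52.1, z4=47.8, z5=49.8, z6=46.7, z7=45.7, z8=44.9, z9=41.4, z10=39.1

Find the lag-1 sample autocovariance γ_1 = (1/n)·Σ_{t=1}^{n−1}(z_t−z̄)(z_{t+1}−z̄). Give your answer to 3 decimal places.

19.541

Mean z̄ = (53.7 + 59.2 + 52.1 + 47.8 + 49.8 + 46.7 + 45.7 + 44.9 + 41.4 + 39.1)/10 = 48.0400
Σ_{t=1}^{9}(z_t−z̄)(z_{t+1}−z̄) = 195.4144
γ_1 = 195.4144 / 10 = 19.541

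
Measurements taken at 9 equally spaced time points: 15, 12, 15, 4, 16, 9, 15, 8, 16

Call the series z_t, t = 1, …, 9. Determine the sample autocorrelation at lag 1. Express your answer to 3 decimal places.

-0.704

Mean z̄ = (15 + 12 + 15 + 4 + 16 + 9 + 15 + 8 + 16)/9 = 12.2222
Numerator Σ_{t=1}^{8}(z_t−z̄)(z_{t+1}−z̄) = -103.9383
Denominator Σ(z_t−z̄)² = 147.5556
r_1 = -103.9383 / 147.5556 = -0.704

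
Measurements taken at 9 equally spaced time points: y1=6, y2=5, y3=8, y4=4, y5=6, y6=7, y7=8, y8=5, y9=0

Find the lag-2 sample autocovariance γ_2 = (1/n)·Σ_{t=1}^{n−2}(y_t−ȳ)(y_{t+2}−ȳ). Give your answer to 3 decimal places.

-1.328

Mean ȳ = (6 + 5 + 8 + 4 + 6 + 7 + 8 + 5 + 0)/9 = 5.4444
Σ_{t=1}^{7}(y_t−ȳ)(y_{t+2}−ȳ) = -11.9506
γ_2 = -11.9506 / 9 = -1.328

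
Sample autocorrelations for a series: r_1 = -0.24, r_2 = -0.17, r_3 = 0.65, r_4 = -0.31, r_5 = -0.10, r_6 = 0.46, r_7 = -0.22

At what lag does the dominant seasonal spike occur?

The largest autocorrelation is r_3 = 0.65, with a weaker echo at lag 6 (0.46); the remaining lags stay at or below -0.10.
The dominant spike at lag 3 indicates a seasonal period of 3.

3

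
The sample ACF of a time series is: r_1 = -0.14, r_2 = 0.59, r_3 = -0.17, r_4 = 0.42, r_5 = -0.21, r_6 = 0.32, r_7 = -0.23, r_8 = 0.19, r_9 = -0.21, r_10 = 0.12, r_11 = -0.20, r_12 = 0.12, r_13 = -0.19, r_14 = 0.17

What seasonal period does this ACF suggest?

The largest autocorrelation is r_2 = 0.59, with weaker echoes at lags 4 (0.42), 6 (0.32), 8 (0.19) and 14 (0.17); the remaining lags stay at or below 0.12.
The dominant spike at lag 2 indicates a seasonal period of 2.

2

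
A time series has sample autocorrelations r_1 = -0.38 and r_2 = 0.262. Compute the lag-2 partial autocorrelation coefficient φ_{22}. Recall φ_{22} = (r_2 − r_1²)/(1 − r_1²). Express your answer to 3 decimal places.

0.137

φ_{22} = (r_2 − r_1²) / (1 − r_1²)
r_1² = (-0.38)² = 0.1444
Numerator = 0.262 − 0.1444 = 0.1176; denominator = 1 − 0.1444 = 0.8556
φ_{22} = 0.1176 / 0.8556 = 0.137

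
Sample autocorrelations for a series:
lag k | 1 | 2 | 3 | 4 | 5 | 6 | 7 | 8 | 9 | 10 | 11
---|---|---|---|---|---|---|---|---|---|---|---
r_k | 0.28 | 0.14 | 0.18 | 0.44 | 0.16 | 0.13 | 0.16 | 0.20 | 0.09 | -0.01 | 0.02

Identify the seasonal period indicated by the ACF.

4

The largest autocorrelation is r_4 = 0.44; the remaining lags stay at or below 0.28. The elevated value at lag 1 (0.28), dropping to 0.14 at lag 2, reflects decaying short-term dependence rather than seasonality.
The dominant spike at lag 4 indicates a seasonal period of 4.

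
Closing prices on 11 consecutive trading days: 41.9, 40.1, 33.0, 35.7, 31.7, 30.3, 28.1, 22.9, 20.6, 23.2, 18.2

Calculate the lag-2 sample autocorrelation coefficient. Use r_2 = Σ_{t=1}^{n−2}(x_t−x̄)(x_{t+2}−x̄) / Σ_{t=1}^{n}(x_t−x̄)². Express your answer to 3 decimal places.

Mean x̄ = (41.9 + 40.1 + 33.0 + 35.7 + 31.7 + 30.3 + 28.1 + 22.9 + 20.6 + 23.2 + 18.2)/11 = 29.6091
Numerator Σ_{t=1}^{9}(x_t−x̄)(x_{t+2}−x̄) = 268.4644
Denominator Σ(x_t−x̄)² = 614.2691
r_2 = 268.4644 / 614.2691 = 0.437

0.437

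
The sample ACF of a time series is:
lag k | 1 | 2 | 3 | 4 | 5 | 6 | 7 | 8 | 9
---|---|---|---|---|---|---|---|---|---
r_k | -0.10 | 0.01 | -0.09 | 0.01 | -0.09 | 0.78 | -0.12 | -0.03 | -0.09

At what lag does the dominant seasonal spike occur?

The largest autocorrelation is r_6 = 0.78; the remaining lags stay at or below 0.01.
The dominant spike at lag 6 indicates a seasonal period of 6.

6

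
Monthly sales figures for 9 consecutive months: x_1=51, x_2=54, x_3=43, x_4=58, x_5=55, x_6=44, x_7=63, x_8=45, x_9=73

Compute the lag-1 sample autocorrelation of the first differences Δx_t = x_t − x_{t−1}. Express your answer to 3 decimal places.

-0.659

First differences Δx: 3, -11, 15, -3, -11, 19, -18, 28
Mean of differences = 2.7500
Numerator Σ(Δx_t−Δx̄)(Δx_{t+1}−Δx̄) = -1247.8125
Denominator Σ(Δx_t−Δx̄)² = 1893.5000
r_1(Δx) = -1247.8125 / 1893.5000 = -0.659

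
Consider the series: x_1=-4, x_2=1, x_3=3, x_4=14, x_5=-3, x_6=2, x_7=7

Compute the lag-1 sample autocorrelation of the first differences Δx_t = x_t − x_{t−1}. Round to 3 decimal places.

-0.470

First differences Δx: 5, 2, 11, -17, 5, 5
Mean of differences = 1.8333
Numerator Σ(Δx_t−Δx̄)(Δx_{t+1}−Δx̄) = -220.1944
Denominator Σ(Δx_t−Δx̄)² = 468.8333
r_1(Δx) = -220.1944 / 468.8333 = -0.470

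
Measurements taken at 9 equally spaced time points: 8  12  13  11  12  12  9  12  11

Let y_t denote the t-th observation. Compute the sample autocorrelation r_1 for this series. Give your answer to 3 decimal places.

Mean ȳ = (8 + 12 + 13 + 11 + 12 + 12 + 9 + 12 + 11)/9 = 11.1111
Numerator Σ_{t=1}^{8}(y_t−ȳ)(y_{t+1}−ȳ) = -4.4568
Denominator Σ(y_t−ȳ)² = 20.8889
r_1 = -4.4568 / 20.8889 = -0.213

-0.213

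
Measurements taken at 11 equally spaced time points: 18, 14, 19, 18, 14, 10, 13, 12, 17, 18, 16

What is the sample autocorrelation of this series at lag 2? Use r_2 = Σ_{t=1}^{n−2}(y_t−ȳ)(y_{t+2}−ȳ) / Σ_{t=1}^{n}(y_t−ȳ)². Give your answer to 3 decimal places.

Mean ȳ = (18 + 14 + 19 + 18 + 14 + 10 + 13 + 12 + 17 + 18 + 16)/11 = 15.3636
Numerator Σ_{t=1}^{9}(y_t−ȳ)(y_{t+2}−ȳ) = -3.5372
Denominator Σ(y_t−ȳ)² = 86.5455
r_2 = -3.5372 / 86.5455 = -0.041

-0.041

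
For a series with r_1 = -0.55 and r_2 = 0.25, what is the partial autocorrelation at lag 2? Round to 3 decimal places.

φ_{22} = (r_2 − r_1²) / (1 − r_1²)
r_1² = (-0.55)² = 0.3025
Numerator = 0.25 − 0.3025 = -0.0525; denominator = 1 − 0.3025 = 0.6975
φ_{22} = -0.0525 / 0.6975 = -0.075

-0.075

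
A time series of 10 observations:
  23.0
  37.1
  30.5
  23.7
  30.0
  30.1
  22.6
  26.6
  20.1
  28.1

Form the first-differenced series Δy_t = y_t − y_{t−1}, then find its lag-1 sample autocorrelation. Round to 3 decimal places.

First differences Δy: 14.1, -6.6, -6.8, 6.3, 0.1, -7.5, 4.0, -6.5, 8.0
Mean of differences = 0.5667
Numerator Σ(Δy_t−Δȳ)(Δy_{t+1}−Δȳ) = -189.8278
Denominator Σ(Δy_t−Δȳ)² = 503.9200
r_1(Δy) = -189.8278 / 503.9200 = -0.377

-0.377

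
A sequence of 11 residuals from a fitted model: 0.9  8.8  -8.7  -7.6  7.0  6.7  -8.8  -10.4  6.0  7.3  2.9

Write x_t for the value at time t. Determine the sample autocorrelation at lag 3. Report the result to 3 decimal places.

Mean x̄ = (0.9 + 8.8 − 8.7 − 7.6 + 7.0 + 6.7 − 8.8 − 10.4 + 6.0 + 7.3 + 2.9)/11 = 0.3727
Numerator Σ_{t=1}^{8}(x_t−x̄)(x_{t+3}−x̄) = -59.1840
Denominator Σ(x_t−x̄)² = 587.3618
r_3 = -59.1840 / 587.3618 = -0.101

-0.101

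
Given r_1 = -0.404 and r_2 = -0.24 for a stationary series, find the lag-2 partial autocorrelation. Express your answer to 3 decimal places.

-0.482

φ_{22} = (r_2 − r_1²) / (1 − r_1²)
r_1² = (-0.404)² = 0.163216
Numerator = -0.24 − 0.1632 = -0.4032; denominator = 1 − 0.1632 = 0.8368
φ_{22} = -0.4032 / 0.8368 = -0.482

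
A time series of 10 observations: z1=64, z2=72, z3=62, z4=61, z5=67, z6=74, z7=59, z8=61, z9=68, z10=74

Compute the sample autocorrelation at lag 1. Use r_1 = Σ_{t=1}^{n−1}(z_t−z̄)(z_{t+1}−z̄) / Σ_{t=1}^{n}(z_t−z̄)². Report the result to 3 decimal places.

Mean z̄ = (64 + 72 + 62 + 61 + 67 + 74 + 59 + 61 + 68 + 74)/10 = 66.2000
Numerator Σ_{t=1}^{9}(z_t−z̄)(z_{t+1}−z̄) = -27.2400
Denominator Σ(z_t−z̄)² = 287.6000
r_1 = -27.2400 / 287.6000 = -0.095

-0.095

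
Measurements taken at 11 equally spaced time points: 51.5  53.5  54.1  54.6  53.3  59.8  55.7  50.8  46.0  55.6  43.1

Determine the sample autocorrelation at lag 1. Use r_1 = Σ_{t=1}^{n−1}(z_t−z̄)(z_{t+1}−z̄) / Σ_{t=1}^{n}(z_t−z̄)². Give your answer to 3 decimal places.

-0.043

Mean z̄ = (51.5 + 53.5 + 54.1 + 54.6 + 53.3 + 59.8 + 55.7 + 50.8 + 46.0 + 55.6 + 43.1)/11 = 52.5455
Numerator Σ_{t=1}^{10}(z_t−z̄)(z_{t+1}−z̄) = -9.3375
Denominator Σ(z_t−z̄)² = 216.2273
r_1 = -9.3375 / 216.2273 = -0.043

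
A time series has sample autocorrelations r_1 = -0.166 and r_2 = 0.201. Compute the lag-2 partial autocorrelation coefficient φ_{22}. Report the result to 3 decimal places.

φ_{22} = (r_2 − r_1²) / (1 − r_1²)
r_1² = (-0.166)² = 0.027556
Numerator = 0.201 − 0.0276 = 0.1734; denominator = 1 − 0.0276 = 0.9724
φ_{22} = 0.1734 / 0.9724 = 0.178

0.178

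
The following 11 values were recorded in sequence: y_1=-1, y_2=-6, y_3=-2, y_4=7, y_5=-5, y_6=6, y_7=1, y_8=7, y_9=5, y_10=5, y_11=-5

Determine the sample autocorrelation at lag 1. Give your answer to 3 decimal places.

Mean ȳ = (-1 − 6 − 2 + 7 − 5 + 6 + 1 + 7 + 5 + 5 − 5)/11 = 1.0909
Numerator Σ_{t=1}^{10}(y_t−ȳ)(y_{t+1}−ȳ) = -33.8264
Denominator Σ(y_t−ȳ)² = 262.9091
r_1 = -33.8264 / 262.9091 = -0.129

-0.129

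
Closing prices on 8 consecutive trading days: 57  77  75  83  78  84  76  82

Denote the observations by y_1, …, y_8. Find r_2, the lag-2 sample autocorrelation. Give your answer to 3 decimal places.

0.232

Mean ȳ = (57 + 77 + 75 + 83 + 78 + 84 + 76 + 82)/8 = 76.5000
Deviations from mean: -19.5000, 0.5000, -1.5000, 6.5000, 1.5000, 7.5000, -0.5000, 5.5000
Σ(y_t−ȳ)(y_{t+2}−ȳ) = (29.2500) + (3.2500) + (-2.2500) + (48.7500) + (-0.7500) + (41.2500) = 119.5000
Denominator Σ(y_t−ȳ)² = 514.0000
r_2 = 119.5000 / 514.0000 = 0.232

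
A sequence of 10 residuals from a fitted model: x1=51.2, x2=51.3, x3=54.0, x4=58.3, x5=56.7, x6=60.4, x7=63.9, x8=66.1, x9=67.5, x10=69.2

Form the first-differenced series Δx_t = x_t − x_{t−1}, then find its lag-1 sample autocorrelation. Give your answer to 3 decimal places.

-0.401

First differences Δx: 0.1, 2.7, 4.3, -1.6, 3.7, 3.5, 2.2, 1.4, 1.7
Mean of differences = 2.0000
Numerator Σ(Δx_t−Δx̄)(Δx_{t+1}−Δx̄) = -11.2100
Denominator Σ(Δx_t−Δx̄)² = 27.9800
r_1(Δx) = -11.2100 / 27.9800 = -0.401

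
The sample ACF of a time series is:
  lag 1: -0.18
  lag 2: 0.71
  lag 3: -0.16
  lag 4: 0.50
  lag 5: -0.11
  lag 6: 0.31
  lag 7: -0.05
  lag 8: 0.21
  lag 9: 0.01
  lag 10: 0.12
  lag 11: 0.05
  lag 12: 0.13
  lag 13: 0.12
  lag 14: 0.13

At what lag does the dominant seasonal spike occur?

The largest autocorrelation is r_2 = 0.71, with weaker echoes at lags 4 (0.50), 6 (0.31) and 8 (0.21); the remaining lags stay at or below 0.13.
The dominant spike at lag 2 indicates a seasonal period of 2.

2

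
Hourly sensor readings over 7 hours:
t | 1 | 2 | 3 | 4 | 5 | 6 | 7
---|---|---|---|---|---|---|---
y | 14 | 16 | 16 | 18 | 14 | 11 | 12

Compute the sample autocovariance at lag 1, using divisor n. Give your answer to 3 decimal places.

Mean ȳ = (14 + 16 + 16 + 18 + 14 + 11 + 12)/7 = 14.4286
Σ_{t=1}^{6}(y_t−ȳ)(y_{t+1}−ȳ) = 15.6735
γ_1 = 15.6735 / 7 = 2.239

2.239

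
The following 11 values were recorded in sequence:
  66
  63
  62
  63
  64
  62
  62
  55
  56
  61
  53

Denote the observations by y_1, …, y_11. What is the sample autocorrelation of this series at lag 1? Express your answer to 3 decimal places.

Mean ȳ = (66 + 63 + 62 + 63 + 64 + 62 + 62 + 55 + 56 + 61 + 53)/11 = 60.6364
Numerator Σ_{t=1}^{10}(y_t−ȳ)(y_{t+1}−ȳ) = 47.5041
Denominator Σ(y_t−ȳ)² = 168.5455
r_1 = 47.5041 / 168.5455 = 0.282

0.282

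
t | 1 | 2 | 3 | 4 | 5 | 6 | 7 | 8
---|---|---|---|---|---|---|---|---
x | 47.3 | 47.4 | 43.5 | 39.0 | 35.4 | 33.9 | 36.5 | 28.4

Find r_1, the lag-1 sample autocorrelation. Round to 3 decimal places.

0.521

Mean x̄ = (47.3 + 47.4 + 43.5 + 39.0 + 35.4 + 33.9 + 36.5 + 28.4)/8 = 38.9250
Deviations from mean: 8.3750, 8.4750, 4.5750, 0.0750, -3.5250, -5.0250, -2.4250, -10.5250
Numerator Σ_{t=1}^{7}(x_t−x̄)(x_{t+1}−x̄) = 165.2519
Denominator Σ(x_t−x̄)² = 317.2350
r_1 = 165.2519 / 317.2350 = 0.521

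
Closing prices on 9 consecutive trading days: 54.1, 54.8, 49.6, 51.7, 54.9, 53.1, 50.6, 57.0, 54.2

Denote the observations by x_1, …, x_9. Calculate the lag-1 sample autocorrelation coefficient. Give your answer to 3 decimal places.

Mean x̄ = (54.1 + 54.8 + 49.6 + 51.7 + 54.9 + 53.1 + 50.6 + 57.0 + 54.2)/9 = 53.3333
Numerator Σ_{t=1}^{8}(x_t−x̄)(x_{t+1}−x̄) = -7.3844
Denominator Σ(x_t−x̄)² = 43.5200
r_1 = -7.3844 / 43.5200 = -0.170

-0.170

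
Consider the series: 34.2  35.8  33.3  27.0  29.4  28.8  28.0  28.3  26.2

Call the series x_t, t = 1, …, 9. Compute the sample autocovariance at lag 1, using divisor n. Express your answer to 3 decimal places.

5.367

Mean x̄ = (34.2 + 35.8 + 33.3 + 27.0 + 29.4 + 28.8 + 28.0 + 28.3 + 26.2)/9 = 30.1111
Σ_{t=1}^{8}(x_t−x̄)(x_{t+1}−x̄) = 48.3010
γ_1 = 48.3010 / 9 = 5.367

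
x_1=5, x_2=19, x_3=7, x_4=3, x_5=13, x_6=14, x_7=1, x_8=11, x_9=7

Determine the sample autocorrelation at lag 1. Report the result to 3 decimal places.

Mean x̄ = (5 + 19 + 7 + 3 + 13 + 14 + 1 + 11 + 7)/9 = 8.8889
Numerator Σ_{t=1}^{8}(x_t−x̄)(x_{t+1}−x̄) = -111.4568
Denominator Σ(x_t−x̄)² = 268.8889
r_1 = -111.4568 / 268.8889 = -0.415

-0.415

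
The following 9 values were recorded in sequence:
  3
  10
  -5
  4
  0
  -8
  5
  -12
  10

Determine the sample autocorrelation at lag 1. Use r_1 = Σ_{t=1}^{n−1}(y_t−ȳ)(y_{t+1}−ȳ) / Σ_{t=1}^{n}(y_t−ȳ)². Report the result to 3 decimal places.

Mean ȳ = (3 + 10 − 5 + 4 + 0 − 8 + 5 − 12 + 10)/9 = 0.7778
Numerator Σ_{t=1}^{8}(y_t−ȳ)(y_{t+1}−ȳ) = -255.9383
Denominator Σ(y_t−ȳ)² = 477.5556
r_1 = -255.9383 / 477.5556 = -0.536

-0.536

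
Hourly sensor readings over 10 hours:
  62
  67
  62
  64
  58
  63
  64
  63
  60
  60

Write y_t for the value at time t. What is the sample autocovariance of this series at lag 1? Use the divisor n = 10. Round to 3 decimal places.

-0.759

Mean ȳ = (62 + 67 + 62 + 64 + 58 + 63 + 64 + 63 + 60 + 60)/10 = 62.3000
Σ_{t=1}^{9}(y_t−ȳ)(y_{t+1}−ȳ) = -7.5900
γ_1 = -7.5900 / 10 = -0.759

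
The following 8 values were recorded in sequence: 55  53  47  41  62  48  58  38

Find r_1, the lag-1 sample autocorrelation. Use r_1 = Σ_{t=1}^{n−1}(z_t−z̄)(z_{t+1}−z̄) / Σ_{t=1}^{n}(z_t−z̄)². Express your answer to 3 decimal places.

Mean z̄ = (55 + 53 + 47 + 41 + 62 + 48 + 58 + 38)/8 = 50.2500
Deviations from mean: 4.7500, 2.7500, -3.2500, -9.2500, 11.7500, -2.2500, 7.7500, -12.2500
Σ(z_t−z̄)(z_{t+1}−z̄) = (13.0625) + (-8.9375) + (30.0625) + (-108.6875) + (-26.4375) + (-17.4375) + (-94.9375) = -213.3125
Denominator Σ(z_t−z̄)² = 479.5000
r_1 = -213.3125 / 479.5000 = -0.445

-0.445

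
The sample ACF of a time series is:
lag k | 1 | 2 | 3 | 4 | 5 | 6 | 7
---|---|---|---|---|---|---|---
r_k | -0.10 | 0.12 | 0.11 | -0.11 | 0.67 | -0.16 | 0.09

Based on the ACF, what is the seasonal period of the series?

The largest autocorrelation is r_5 = 0.67; the remaining lags stay at or below 0.12.
The dominant spike at lag 5 indicates a seasonal period of 5.

5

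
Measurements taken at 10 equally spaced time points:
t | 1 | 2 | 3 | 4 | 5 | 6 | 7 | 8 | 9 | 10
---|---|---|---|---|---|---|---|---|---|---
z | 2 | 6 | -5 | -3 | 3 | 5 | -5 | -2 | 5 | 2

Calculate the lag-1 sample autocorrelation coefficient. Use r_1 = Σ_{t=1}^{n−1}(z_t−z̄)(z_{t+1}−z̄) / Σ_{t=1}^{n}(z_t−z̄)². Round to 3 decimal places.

-0.099

Mean z̄ = (2 + 6 − 5 − 3 + 3 + 5 − 5 − 2 + 5 + 2)/10 = 0.8000
Numerator Σ_{t=1}^{9}(z_t−z̄)(z_{t+1}−z̄) = -15.8400
Denominator Σ(z_t−z̄)² = 159.6000
r_1 = -15.8400 / 159.6000 = -0.099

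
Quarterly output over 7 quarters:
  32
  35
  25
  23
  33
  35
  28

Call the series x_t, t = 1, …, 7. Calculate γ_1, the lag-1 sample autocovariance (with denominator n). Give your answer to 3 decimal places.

0.548

Mean x̄ = (32 + 35 + 25 + 23 + 33 + 35 + 28)/7 = 30.1429
Deviations: 1.8571, 4.8571, -5.1429, -7.1429, 2.8571, 4.8571, -2.1429
Σ_{t=1}^{6}(x_t−x̄)(x_{t+1}−x̄) = 3.8367
γ_1 = 3.8367 / 7 = 0.548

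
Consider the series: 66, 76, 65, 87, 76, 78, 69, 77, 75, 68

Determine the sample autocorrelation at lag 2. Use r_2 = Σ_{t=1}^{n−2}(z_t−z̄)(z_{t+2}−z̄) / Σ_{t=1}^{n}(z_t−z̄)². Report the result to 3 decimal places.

Mean z̄ = (66 + 76 + 65 + 87 + 76 + 78 + 69 + 77 + 75 + 68)/10 = 73.7000
Numerator Σ_{t=1}^{8}(z_t−z̄)(z_{t+2}−z̄) = 113.2200
Denominator Σ(z_t−z̄)² = 408.1000
r_2 = 113.2200 / 408.1000 = 0.277

0.277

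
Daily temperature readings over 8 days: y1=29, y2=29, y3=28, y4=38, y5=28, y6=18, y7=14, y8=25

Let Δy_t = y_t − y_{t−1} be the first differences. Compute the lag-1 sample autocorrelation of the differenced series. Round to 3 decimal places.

First differences Δy: 0, -1, 10, -10, -10, -4, 11
Mean of differences = -0.5714
Numerator Σ(Δy_t−Δȳ)(Δy_{t+1}−Δȳ) = -22.8980
Denominator Σ(Δy_t−Δȳ)² = 435.7143
r_1(Δy) = -22.8980 / 435.7143 = -0.053

-0.053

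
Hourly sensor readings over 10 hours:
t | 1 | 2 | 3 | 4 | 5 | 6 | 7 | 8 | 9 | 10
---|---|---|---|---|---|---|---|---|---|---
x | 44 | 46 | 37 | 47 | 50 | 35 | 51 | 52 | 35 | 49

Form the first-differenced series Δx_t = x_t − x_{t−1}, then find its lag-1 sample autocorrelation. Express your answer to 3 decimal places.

First differences Δx: 2, -9, 10, 3, -15, 16, 1, -17, 14
Mean of differences = 0.5556
Numerator Σ(Δx_t−Δx̄)(Δx_{t+1}−Δx̄) = -596.1975
Denominator Σ(Δx_t−Δx̄)² = 1158.2222
r_1(Δx) = -596.1975 / 1158.2222 = -0.515

-0.515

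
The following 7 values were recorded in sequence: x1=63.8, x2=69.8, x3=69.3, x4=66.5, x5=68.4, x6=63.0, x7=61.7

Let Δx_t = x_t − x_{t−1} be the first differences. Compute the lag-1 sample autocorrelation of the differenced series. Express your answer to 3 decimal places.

First differences Δx: 6.0, -0.5, -2.8, 1.9, -5.4, -1.3
Mean of differences = -0.3500
Numerator Σ(Δx_t−Δx̄)(Δx_{t+1}−Δx̄) = -12.6625
Denominator Σ(Δx_t−Δx̄)² = 77.8150
r_1(Δx) = -12.6625 / 77.8150 = -0.163

-0.163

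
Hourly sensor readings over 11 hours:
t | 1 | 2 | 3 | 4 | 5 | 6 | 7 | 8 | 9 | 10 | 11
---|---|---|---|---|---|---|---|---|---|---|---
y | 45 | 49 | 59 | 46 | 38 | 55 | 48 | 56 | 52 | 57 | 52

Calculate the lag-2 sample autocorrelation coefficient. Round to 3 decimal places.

-0.199

Mean ȳ = (45 + 49 + 59 + 46 + 38 + 55 + 48 + 56 + 52 + 57 + 52)/11 = 50.6364
Numerator Σ_{t=1}^{9}(y_t−ȳ)(y_{t+2}−ȳ) = -76.3554
Denominator Σ(y_t−ȳ)² = 384.5455
r_2 = -76.3554 / 384.5455 = -0.199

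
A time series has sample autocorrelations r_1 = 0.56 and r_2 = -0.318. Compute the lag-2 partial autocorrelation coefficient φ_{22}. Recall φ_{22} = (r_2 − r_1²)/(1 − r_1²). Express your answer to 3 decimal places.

-0.920

φ_{22} = (r_2 − r_1²) / (1 − r_1²)
r_1² = (0.56)² = 0.3136
Numerator = -0.318 − 0.3136 = -0.6316; denominator = 1 − 0.3136 = 0.6864
φ_{22} = -0.6316 / 0.6864 = -0.920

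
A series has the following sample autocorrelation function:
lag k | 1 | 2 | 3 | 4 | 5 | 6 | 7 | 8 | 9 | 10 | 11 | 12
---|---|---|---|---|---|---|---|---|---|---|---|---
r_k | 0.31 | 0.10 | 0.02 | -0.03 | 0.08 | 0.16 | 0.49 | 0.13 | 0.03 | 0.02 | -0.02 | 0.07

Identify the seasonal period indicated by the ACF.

7

The largest autocorrelation is r_7 = 0.49; the remaining lags stay at or below 0.31. The elevated value at lag 1 (0.31), dropping to 0.10 at lag 2, reflects decaying short-term dependence rather than seasonality.
The dominant spike at lag 7 indicates a seasonal period of 7.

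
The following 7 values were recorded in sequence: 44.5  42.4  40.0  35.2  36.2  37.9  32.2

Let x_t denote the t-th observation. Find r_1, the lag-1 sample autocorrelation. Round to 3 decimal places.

0.337

Mean x̄ = (44.5 + 42.4 + 40.0 + 35.2 + 36.2 + 37.9 + 32.2)/7 = 38.3429
Deviations from mean: 6.1571, 4.0571, 1.6571, -3.1429, -2.1429, -0.4429, -6.1429
Numerator Σ_{t=1}^{6}(x_t−x̄)(x_{t+1}−x̄) = 36.8996
Denominator Σ(x_t−x̄)² = 109.5171
r_1 = 36.8996 / 109.5171 = 0.337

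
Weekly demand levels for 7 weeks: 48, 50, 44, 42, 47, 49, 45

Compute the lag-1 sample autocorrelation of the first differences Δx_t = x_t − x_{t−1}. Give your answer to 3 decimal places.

First differences Δx: 2, -6, -2, 5, 2, -4
Mean of differences = -0.5000
Numerator Σ(Δx_t−Δx̄)(Δx_{t+1}−Δx̄) = -8.7500
Denominator Σ(Δx_t−Δx̄)² = 87.5000
r_1(Δx) = -8.7500 / 87.5000 = -0.100

-0.100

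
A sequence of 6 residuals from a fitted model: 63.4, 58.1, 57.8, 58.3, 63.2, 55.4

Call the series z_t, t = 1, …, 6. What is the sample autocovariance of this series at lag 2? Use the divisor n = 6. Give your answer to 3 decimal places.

-1.124

Mean z̄ = (63.4 + 58.1 + 57.8 + 58.3 + 63.2 + 55.4)/6 = 59.3667
Deviations: 4.0333, -1.2667, -1.5667, -1.0667, 3.8333, -3.9667
Σ_{t=1}^{4}(z_t−z̄)(z_{t+2}−z̄) = -6.7422
γ_2 = -6.7422 / 6 = -1.124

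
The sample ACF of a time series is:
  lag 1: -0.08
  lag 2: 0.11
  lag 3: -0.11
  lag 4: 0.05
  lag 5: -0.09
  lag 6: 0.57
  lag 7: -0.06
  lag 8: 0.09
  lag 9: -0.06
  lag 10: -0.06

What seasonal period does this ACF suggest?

The largest autocorrelation is r_6 = 0.57; the remaining lags stay at or below 0.11.
The dominant spike at lag 6 indicates a seasonal period of 6.

6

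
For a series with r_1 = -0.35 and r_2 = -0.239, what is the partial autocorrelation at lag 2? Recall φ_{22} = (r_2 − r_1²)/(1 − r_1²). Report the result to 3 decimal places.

-0.412

φ_{22} = (r_2 − r_1²) / (1 − r_1²)
r_1² = (-0.35)² = 0.1225
Numerator = -0.239 − 0.1225 = -0.3615; denominator = 1 − 0.1225 = 0.8775
φ_{22} = -0.3615 / 0.8775 = -0.412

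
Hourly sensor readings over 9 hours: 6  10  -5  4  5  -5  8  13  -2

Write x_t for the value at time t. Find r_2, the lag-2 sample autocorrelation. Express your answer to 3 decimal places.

-0.390

Mean x̄ = (6 + 10 − 5 + 4 + 5 − 5 + 8 + 13 − 2)/9 = 3.7778
Σ(x_t−x̄)(x_{t+2}−x̄) = (-19.5062) + (1.3827) + (-10.7284) + (-1.9506) + (5.1605) + (-80.9506) + (-24.3951) = -130.9877
Denominator Σ(x_t−x̄)² = 335.5556
r_2 = -130.9877 / 335.5556 = -0.390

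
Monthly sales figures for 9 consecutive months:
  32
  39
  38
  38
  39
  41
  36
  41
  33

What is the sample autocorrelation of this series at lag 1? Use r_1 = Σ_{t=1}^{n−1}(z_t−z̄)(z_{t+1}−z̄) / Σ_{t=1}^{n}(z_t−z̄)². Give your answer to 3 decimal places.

-0.328

Mean z̄ = (32 + 39 + 38 + 38 + 39 + 41 + 36 + 41 + 33)/9 = 37.4444
Numerator Σ_{t=1}^{8}(z_t−z̄)(z_{t+1}−z̄) = -26.9753
Denominator Σ(z_t−z̄)² = 82.2222
r_1 = -26.9753 / 82.2222 = -0.328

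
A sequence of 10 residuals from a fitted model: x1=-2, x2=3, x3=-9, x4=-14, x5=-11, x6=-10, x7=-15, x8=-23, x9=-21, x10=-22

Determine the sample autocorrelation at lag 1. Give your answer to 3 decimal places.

0.618

Mean x̄ = (-2 + 3 − 9 − 14 − 11 − 10 − 15 − 23 − 21 − 22)/10 = -12.4000
Numerator Σ_{t=1}^{9}(x_t−x̄)(x_{t+1}−x̄) = 403.2400
Denominator Σ(x_t−x̄)² = 652.4000
r_1 = 403.2400 / 652.4000 = 0.618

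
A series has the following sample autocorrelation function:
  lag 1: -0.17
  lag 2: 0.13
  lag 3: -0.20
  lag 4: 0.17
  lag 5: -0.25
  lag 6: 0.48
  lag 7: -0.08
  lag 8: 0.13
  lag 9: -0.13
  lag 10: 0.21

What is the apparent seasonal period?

6

The largest autocorrelation is r_6 = 0.48; the remaining lags stay at or below 0.21.
The dominant spike at lag 6 indicates a seasonal period of 6.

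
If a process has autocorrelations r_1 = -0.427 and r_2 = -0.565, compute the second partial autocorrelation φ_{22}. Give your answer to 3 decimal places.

-0.914

φ_{22} = (r_2 − r_1²) / (1 − r_1²)
r_1² = (-0.427)² = 0.182329
Numerator = -0.565 − 0.1823 = -0.7473; denominator = 1 − 0.1823 = 0.8177
φ_{22} = -0.7473 / 0.8177 = -0.914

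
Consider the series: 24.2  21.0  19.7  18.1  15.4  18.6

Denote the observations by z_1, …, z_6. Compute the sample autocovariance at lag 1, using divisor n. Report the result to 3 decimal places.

Mean z̄ = (24.2 + 21.0 + 19.7 + 18.1 + 15.4 + 18.6)/6 = 19.5000
Σ_{t=1}^{5}(z_t−z̄)(z_{t+1}−z̄) = 16.5000
γ_1 = 16.5000 / 6 = 2.750

2.750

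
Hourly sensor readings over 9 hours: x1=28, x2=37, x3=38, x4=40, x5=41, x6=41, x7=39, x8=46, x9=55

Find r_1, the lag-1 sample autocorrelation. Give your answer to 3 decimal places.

Mean x̄ = (28 + 37 + 38 + 40 + 41 + 41 + 39 + 46 + 55)/9 = 40.5556
Numerator Σ_{t=1}^{8}(x_t−x̄)(x_{t+1}−x̄) = 124.5802
Denominator Σ(x_t−x̄)² = 418.2222
r_1 = 124.5802 / 418.2222 = 0.298

0.298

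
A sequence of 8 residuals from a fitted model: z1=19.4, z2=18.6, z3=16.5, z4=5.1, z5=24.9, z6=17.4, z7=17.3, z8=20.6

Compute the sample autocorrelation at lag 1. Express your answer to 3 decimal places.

Mean z̄ = (19.4 + 18.6 + 16.5 + 5.1 + 24.9 + 17.4 + 17.3 + 20.6)/8 = 17.4750
Σ(z_t−z̄)(z_{t+1}−z̄) = (2.1656) + (-1.0969) + (12.0656) + (-91.8844) + (-0.5569) + (0.0131) + (-0.5469) = -79.8406
Denominator Σ(z_t−z̄)² = 223.9950
r_1 = -79.8406 / 223.9950 = -0.356

-0.356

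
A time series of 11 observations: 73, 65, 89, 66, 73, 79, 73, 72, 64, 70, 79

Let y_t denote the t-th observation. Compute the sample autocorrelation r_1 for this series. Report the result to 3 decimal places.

Mean ȳ = (73 + 65 + 89 + 66 + 73 + 79 + 73 + 72 + 64 + 70 + 79)/11 = 73.0000
Numerator Σ_{t=1}^{10}(y_t−ȳ)(y_{t+1}−ȳ) = -222.0000
Denominator Σ(y_t−ȳ)² = 532.0000
r_1 = -222.0000 / 532.0000 = -0.417

-0.417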